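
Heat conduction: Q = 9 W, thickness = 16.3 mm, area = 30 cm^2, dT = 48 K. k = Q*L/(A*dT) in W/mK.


k = 9*16.3/1000/(30/10000*48) = 1.02 W/mK

1.02


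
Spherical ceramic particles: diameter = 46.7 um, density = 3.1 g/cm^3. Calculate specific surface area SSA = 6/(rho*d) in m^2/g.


SSA = 6 / (3.1 * 46.7) = 0.041 m^2/g

0.041


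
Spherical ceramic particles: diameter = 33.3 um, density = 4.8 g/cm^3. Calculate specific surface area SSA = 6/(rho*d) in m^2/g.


SSA = 6 / (4.8 * 33.3) = 0.038 m^2/g

0.038


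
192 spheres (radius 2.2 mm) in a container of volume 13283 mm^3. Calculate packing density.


V_sphere = 4/3*pi*2.2^3 = 44.6022 mm^3
Total V = 192*44.6022 = 8563.6224 mm^3
PD = 8563.6224 / 13283 = 0.645

0.645


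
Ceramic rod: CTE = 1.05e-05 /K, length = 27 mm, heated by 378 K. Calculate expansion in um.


dL = 1.05e-05 * 27 * 378 * 1000 = 107.163 um

107.163


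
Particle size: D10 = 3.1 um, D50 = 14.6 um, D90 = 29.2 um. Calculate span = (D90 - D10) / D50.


Span = (29.2 - 3.1) / 14.6 = 26.1 / 14.6 = 1.788

1.788


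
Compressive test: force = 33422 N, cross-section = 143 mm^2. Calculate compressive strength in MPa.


CS = 33422 / 143 = 233.7 MPa

233.7


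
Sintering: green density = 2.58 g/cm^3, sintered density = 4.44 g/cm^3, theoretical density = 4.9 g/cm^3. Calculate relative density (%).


Relative = 4.44 / 4.9 * 100 = 90.6%

90.6


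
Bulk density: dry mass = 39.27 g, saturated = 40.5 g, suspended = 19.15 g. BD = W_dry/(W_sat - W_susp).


BD = 39.27 / (40.5 - 19.15) = 39.27 / 21.35 = 1.839 g/cm^3

1.839


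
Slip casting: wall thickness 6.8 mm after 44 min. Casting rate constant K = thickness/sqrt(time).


K = 6.8 / sqrt(44) = 6.8 / 6.6332 = 1.025 mm/min^0.5

1.025


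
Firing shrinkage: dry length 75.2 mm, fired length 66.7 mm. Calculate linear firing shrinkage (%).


FS = (75.2 - 66.7) / 75.2 * 100 = 11.3%

11.3


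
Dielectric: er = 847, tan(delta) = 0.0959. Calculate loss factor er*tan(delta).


Loss = 847 * 0.0959 = 81.227

81.227


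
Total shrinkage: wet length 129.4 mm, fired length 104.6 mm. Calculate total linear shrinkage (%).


TS = (129.4 - 104.6) / 129.4 * 100 = 19.17%

19.17


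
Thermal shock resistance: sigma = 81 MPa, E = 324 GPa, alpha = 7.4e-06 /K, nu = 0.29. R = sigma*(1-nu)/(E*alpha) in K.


R = 81*(1-0.29)/(324*1000*7.4e-06) = 24 K

24


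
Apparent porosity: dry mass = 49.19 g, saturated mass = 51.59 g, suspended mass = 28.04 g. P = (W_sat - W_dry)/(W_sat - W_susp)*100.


P = (51.59 - 49.19) / (51.59 - 28.04) * 100 = 2.4 / 23.55 * 100 = 10.2%

10.2


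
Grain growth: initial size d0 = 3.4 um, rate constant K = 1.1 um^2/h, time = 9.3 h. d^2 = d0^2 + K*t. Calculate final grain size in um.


d^2 = 3.4^2 + 1.1*9.3 = 21.79
d = sqrt(21.79) = 4.67 um

4.67


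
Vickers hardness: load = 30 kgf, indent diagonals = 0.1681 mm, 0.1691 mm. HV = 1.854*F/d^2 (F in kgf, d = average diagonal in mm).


d_avg = (0.1681+0.1691)/2 = 0.1686 mm
HV = 1.854*30/0.1686^2 = 1957

1957


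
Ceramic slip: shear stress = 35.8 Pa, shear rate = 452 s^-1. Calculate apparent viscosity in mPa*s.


eta = tau/gamma * 1000 = 35.8/452 * 1000 = 79.2 mPa*s

79.2


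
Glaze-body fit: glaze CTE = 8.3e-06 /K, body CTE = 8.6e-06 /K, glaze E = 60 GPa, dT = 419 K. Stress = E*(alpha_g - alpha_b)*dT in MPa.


Stress = 60*1000*(8.3e-06 - 8.6e-06)*419 = -7.5 MPa

-7.5


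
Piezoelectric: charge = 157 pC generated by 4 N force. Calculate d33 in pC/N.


d33 = 157 / 4 = 39.3 pC/N

39.3


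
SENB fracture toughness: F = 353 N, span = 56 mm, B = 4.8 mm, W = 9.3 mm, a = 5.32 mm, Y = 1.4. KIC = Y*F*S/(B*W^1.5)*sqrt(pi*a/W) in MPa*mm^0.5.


KIC = 1.4*353*56/(4.8*9.3^1.5)*sqrt(pi*5.32/9.3) = 272.53

272.53


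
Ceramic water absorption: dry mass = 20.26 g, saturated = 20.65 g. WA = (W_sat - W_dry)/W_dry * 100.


WA = (20.65 - 20.26) / 20.26 * 100 = 1.92%

1.92


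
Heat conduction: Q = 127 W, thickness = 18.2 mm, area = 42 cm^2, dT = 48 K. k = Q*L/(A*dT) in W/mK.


k = 127*18.2/1000/(42/10000*48) = 11.47 W/mK

11.47


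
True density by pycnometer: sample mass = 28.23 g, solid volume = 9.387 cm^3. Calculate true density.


TD = 28.23 / 9.387 = 3.007 g/cm^3

3.007


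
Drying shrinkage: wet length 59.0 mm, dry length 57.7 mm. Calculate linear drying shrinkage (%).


DS = (59.0 - 57.7) / 59.0 * 100 = 2.2%

2.2


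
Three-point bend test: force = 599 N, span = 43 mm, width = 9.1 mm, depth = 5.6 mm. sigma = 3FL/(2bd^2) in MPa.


sigma = 3*599*43/(2*9.1*5.6^2) = 135.4 MPa

135.4


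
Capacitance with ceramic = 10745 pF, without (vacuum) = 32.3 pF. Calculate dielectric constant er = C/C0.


er = 10745 / 32.3 = 332.66

332.66


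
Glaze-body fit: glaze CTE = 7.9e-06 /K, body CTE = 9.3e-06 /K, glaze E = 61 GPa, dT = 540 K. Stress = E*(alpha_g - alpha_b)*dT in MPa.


Stress = 61*1000*(7.9e-06 - 9.3e-06)*540 = -46.1 MPa

-46.1


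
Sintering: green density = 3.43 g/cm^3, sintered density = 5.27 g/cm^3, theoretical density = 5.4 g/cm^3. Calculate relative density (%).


Relative = 5.27 / 5.4 * 100 = 97.6%

97.6


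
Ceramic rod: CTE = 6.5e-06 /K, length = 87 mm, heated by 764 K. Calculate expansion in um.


dL = 6.5e-06 * 87 * 764 * 1000 = 432.042 um

432.042


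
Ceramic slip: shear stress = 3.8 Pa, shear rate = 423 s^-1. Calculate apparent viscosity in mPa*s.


eta = tau/gamma * 1000 = 3.8/423 * 1000 = 9.0 mPa*s

9.0


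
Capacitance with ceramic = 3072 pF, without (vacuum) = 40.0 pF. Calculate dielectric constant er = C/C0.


er = 3072 / 40.0 = 76.8

76.8


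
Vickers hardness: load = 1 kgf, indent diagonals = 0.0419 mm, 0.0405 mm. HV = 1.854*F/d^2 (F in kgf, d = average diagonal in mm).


d_avg = (0.0419+0.0405)/2 = 0.0412 mm
HV = 1.854*1/0.0412^2 = 1092

1092


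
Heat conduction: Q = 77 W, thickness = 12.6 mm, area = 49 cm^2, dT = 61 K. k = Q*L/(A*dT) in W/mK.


k = 77*12.6/1000/(49/10000*61) = 3.25 W/mK

3.25


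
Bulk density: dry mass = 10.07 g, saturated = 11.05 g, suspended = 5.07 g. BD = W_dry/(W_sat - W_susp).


BD = 10.07 / (11.05 - 5.07) = 10.07 / 5.98 = 1.684 g/cm^3

1.684


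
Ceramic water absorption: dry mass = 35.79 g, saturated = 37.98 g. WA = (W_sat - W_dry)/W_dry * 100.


WA = (37.98 - 35.79) / 35.79 * 100 = 6.12%

6.12


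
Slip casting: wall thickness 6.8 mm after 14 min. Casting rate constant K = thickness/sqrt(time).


K = 6.8 / sqrt(14) = 6.8 / 3.7417 = 1.817 mm/min^0.5

1.817


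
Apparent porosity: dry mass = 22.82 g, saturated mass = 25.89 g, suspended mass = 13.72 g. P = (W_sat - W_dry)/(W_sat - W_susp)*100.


P = (25.89 - 22.82) / (25.89 - 13.72) * 100 = 3.07 / 12.17 * 100 = 25.2%

25.2


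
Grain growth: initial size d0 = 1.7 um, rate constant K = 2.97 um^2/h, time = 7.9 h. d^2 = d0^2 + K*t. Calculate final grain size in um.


d^2 = 1.7^2 + 2.97*7.9 = 26.353
d = sqrt(26.353) = 5.13 um

5.13


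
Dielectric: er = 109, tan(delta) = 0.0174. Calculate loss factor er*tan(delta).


Loss = 109 * 0.0174 = 1.897

1.897


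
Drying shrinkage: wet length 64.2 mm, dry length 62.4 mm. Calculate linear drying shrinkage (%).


DS = (64.2 - 62.4) / 64.2 * 100 = 2.8%

2.8


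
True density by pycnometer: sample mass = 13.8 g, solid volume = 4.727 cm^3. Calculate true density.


TD = 13.8 / 4.727 = 2.919 g/cm^3

2.919


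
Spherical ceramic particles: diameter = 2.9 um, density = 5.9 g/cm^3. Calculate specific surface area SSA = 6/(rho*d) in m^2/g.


SSA = 6 / (5.9 * 2.9) = 0.351 m^2/g

0.351


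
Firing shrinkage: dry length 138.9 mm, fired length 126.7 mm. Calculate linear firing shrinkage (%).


FS = (138.9 - 126.7) / 138.9 * 100 = 8.78%

8.78


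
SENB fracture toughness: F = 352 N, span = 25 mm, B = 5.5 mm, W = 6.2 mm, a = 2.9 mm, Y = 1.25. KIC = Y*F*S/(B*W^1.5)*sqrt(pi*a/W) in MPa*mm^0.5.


KIC = 1.25*352*25/(5.5*6.2^1.5)*sqrt(pi*2.9/6.2) = 157.04

157.04


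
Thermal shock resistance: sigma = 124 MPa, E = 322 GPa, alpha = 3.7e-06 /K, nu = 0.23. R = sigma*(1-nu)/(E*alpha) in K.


R = 124*(1-0.23)/(322*1000*3.7e-06) = 80 K

80


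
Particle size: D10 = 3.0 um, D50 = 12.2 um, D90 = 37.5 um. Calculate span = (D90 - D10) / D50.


Span = (37.5 - 3.0) / 12.2 = 34.5 / 12.2 = 2.828

2.828


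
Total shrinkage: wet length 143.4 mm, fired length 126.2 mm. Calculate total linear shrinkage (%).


TS = (143.4 - 126.2) / 143.4 * 100 = 11.99%

11.99


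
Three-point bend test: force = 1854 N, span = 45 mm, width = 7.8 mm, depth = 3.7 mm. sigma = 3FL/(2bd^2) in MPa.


sigma = 3*1854*45/(2*7.8*3.7^2) = 1172.0 MPa

1172.0


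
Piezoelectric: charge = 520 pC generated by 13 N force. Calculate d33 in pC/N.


d33 = 520 / 13 = 40.0 pC/N

40.0


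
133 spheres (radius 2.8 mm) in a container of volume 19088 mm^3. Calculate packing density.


V_sphere = 4/3*pi*2.8^3 = 91.9523 mm^3
Total V = 133*91.9523 = 12229.6559 mm^3
PD = 12229.6559 / 19088 = 0.641

0.641


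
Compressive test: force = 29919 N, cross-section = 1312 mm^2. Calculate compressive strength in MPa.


CS = 29919 / 1312 = 22.8 MPa

22.8


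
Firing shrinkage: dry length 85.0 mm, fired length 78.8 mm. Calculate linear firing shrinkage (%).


FS = (85.0 - 78.8) / 85.0 * 100 = 7.29%

7.29


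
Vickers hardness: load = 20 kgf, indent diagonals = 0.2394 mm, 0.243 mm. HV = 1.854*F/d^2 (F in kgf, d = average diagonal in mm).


d_avg = (0.2394+0.243)/2 = 0.2412 mm
HV = 1.854*20/0.2412^2 = 637

637


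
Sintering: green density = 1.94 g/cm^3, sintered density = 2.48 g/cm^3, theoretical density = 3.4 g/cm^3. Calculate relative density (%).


Relative = 2.48 / 3.4 * 100 = 72.9%

72.9


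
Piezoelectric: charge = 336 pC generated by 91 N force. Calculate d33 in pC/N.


d33 = 336 / 91 = 3.7 pC/N

3.7


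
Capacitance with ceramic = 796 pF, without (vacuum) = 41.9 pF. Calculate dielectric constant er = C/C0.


er = 796 / 41.9 = 19.0

19.0


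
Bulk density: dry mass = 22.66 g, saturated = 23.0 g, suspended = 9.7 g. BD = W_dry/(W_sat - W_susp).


BD = 22.66 / (23.0 - 9.7) = 22.66 / 13.3 = 1.704 g/cm^3

1.704


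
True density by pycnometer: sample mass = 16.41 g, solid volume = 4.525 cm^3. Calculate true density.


TD = 16.41 / 4.525 = 3.627 g/cm^3

3.627


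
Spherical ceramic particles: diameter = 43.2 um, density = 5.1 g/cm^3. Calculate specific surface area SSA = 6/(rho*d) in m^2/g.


SSA = 6 / (5.1 * 43.2) = 0.027 m^2/g

0.027


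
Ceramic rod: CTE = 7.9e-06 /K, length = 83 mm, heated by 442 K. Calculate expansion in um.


dL = 7.9e-06 * 83 * 442 * 1000 = 289.819 um

289.819


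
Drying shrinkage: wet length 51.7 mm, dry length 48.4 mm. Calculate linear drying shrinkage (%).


DS = (51.7 - 48.4) / 51.7 * 100 = 6.38%

6.38


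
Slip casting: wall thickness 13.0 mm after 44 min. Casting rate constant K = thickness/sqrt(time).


K = 13.0 / sqrt(44) = 13.0 / 6.6332 = 1.96 mm/min^0.5

1.96


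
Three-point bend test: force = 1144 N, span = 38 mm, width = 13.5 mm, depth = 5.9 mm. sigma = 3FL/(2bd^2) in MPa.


sigma = 3*1144*38/(2*13.5*5.9^2) = 138.8 MPa

138.8


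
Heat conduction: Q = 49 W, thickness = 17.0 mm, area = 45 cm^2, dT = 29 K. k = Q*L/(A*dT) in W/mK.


k = 49*17.0/1000/(45/10000*29) = 6.38 W/mK

6.38


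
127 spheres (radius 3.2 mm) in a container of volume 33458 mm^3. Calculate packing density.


V_sphere = 4/3*pi*3.2^3 = 137.2583 mm^3
Total V = 127*137.2583 = 17431.8041 mm^3
PD = 17431.8041 / 33458 = 0.521

0.521


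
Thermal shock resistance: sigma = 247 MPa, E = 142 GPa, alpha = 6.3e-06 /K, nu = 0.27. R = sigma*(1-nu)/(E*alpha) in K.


R = 247*(1-0.27)/(142*1000*6.3e-06) = 202 K

202


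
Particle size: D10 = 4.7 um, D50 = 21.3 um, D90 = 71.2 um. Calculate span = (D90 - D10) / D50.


Span = (71.2 - 4.7) / 21.3 = 66.5 / 21.3 = 3.122

3.122


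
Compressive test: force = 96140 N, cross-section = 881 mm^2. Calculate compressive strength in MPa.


CS = 96140 / 881 = 109.1 MPa

109.1


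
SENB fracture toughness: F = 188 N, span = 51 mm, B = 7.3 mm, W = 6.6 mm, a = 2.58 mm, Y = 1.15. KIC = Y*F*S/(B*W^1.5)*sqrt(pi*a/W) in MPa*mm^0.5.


KIC = 1.15*188*51/(7.3*6.6^1.5)*sqrt(pi*2.58/6.6) = 98.72

98.72


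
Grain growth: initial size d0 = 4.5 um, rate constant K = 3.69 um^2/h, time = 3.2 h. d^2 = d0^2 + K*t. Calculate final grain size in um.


d^2 = 4.5^2 + 3.69*3.2 = 32.058
d = sqrt(32.058) = 5.66 um

5.66


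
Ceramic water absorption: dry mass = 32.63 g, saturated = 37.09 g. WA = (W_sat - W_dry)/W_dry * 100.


WA = (37.09 - 32.63) / 32.63 * 100 = 13.67%

13.67


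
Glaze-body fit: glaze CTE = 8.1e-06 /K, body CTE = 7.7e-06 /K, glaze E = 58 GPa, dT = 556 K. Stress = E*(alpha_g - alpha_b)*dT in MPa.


Stress = 58*1000*(8.1e-06 - 7.7e-06)*556 = 12.9 MPa

12.9


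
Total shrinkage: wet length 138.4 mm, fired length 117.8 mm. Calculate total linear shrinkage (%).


TS = (138.4 - 117.8) / 138.4 * 100 = 14.88%

14.88


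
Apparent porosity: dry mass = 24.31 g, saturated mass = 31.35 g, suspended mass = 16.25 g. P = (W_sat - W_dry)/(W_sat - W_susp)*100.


P = (31.35 - 24.31) / (31.35 - 16.25) * 100 = 7.04 / 15.1 * 100 = 46.6%

46.6


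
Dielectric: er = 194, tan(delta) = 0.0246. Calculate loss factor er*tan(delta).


Loss = 194 * 0.0246 = 4.772

4.772


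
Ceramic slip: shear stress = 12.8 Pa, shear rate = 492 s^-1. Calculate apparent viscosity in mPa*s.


eta = tau/gamma * 1000 = 12.8/492 * 1000 = 26.0 mPa*s

26.0


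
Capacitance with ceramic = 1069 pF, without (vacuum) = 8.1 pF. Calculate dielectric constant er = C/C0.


er = 1069 / 8.1 = 131.98

131.98


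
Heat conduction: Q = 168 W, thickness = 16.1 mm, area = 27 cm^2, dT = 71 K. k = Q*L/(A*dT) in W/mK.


k = 168*16.1/1000/(27/10000*71) = 14.11 W/mK

14.11


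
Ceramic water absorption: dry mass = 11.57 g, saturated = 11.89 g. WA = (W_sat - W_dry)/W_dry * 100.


WA = (11.89 - 11.57) / 11.57 * 100 = 2.77%

2.77


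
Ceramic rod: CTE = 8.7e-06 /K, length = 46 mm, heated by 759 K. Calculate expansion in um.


dL = 8.7e-06 * 46 * 759 * 1000 = 303.752 um

303.752


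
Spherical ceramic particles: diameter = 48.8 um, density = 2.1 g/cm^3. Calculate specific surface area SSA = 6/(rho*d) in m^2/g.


SSA = 6 / (2.1 * 48.8) = 0.059 m^2/g

0.059


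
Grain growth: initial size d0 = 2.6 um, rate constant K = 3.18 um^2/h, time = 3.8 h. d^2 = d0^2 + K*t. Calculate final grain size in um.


d^2 = 2.6^2 + 3.18*3.8 = 18.844
d = sqrt(18.844) = 4.34 um

4.34


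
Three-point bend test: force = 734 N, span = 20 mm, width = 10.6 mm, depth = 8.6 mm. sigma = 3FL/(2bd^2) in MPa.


sigma = 3*734*20/(2*10.6*8.6^2) = 28.1 MPa

28.1


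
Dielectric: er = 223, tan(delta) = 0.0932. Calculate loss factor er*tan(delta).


Loss = 223 * 0.0932 = 20.784

20.784


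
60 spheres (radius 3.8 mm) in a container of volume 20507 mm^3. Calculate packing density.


V_sphere = 4/3*pi*3.8^3 = 229.8473 mm^3
Total V = 60*229.8473 = 13790.838 mm^3
PD = 13790.838 / 20507 = 0.672

0.672


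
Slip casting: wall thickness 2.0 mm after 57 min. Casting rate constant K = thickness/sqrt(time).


K = 2.0 / sqrt(57) = 2.0 / 7.5498 = 0.265 mm/min^0.5

0.265


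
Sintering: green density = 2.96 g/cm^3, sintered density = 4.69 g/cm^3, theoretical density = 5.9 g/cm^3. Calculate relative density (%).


Relative = 4.69 / 5.9 * 100 = 79.5%

79.5


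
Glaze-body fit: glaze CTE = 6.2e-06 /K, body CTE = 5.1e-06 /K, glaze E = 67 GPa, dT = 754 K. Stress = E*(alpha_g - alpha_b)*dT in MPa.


Stress = 67*1000*(6.2e-06 - 5.1e-06)*754 = 55.6 MPa

55.6


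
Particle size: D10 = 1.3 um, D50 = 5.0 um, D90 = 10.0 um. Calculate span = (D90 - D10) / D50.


Span = (10.0 - 1.3) / 5.0 = 8.7 / 5.0 = 1.74

1.74


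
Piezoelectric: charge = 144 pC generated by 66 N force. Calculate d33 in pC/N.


d33 = 144 / 66 = 2.2 pC/N

2.2


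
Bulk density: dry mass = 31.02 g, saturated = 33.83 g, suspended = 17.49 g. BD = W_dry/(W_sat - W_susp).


BD = 31.02 / (33.83 - 17.49) = 31.02 / 16.34 = 1.898 g/cm^3

1.898


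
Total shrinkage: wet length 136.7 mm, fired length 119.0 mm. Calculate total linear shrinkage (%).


TS = (136.7 - 119.0) / 136.7 * 100 = 12.95%

12.95


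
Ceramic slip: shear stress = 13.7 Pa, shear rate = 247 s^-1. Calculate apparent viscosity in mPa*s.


eta = tau/gamma * 1000 = 13.7/247 * 1000 = 55.5 mPa*s

55.5


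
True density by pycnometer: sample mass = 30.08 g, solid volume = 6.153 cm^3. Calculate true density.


TD = 30.08 / 6.153 = 4.889 g/cm^3

4.889


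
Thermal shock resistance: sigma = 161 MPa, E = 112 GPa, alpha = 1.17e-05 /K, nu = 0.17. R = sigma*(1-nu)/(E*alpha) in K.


R = 161*(1-0.17)/(112*1000*1.17e-05) = 102 K

102


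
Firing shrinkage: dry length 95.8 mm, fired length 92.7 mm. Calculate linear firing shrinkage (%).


FS = (95.8 - 92.7) / 95.8 * 100 = 3.24%

3.24


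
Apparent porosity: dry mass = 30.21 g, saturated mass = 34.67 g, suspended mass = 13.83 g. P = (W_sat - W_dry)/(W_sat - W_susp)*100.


P = (34.67 - 30.21) / (34.67 - 13.83) * 100 = 4.46 / 20.84 * 100 = 21.4%

21.4


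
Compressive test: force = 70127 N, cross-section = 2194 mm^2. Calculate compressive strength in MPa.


CS = 70127 / 2194 = 32.0 MPa

32.0


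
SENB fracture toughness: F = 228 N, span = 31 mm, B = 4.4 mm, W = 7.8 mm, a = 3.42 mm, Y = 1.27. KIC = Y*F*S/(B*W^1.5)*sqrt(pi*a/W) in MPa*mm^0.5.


KIC = 1.27*228*31/(4.4*7.8^1.5)*sqrt(pi*3.42/7.8) = 109.91

109.91


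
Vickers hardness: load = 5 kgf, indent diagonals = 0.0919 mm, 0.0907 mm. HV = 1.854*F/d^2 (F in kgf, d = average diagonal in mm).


d_avg = (0.0919+0.0907)/2 = 0.0913 mm
HV = 1.854*5/0.0913^2 = 1112

1112


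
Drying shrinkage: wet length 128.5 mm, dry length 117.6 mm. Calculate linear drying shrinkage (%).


DS = (128.5 - 117.6) / 128.5 * 100 = 8.48%

8.48


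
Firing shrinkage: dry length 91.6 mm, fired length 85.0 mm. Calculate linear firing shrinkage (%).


FS = (91.6 - 85.0) / 91.6 * 100 = 7.21%

7.21


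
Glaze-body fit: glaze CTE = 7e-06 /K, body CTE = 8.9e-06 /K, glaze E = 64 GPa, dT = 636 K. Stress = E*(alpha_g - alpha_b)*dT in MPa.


Stress = 64*1000*(7e-06 - 8.9e-06)*636 = -77.3 MPa

-77.3


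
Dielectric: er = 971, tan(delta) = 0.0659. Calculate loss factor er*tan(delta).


Loss = 971 * 0.0659 = 63.989

63.989


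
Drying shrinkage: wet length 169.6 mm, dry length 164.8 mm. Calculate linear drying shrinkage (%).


DS = (169.6 - 164.8) / 169.6 * 100 = 2.83%

2.83


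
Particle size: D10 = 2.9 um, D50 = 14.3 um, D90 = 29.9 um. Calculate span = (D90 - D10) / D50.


Span = (29.9 - 2.9) / 14.3 = 27.0 / 14.3 = 1.888

1.888


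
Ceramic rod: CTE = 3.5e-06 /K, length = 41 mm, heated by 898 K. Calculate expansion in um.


dL = 3.5e-06 * 41 * 898 * 1000 = 128.863 um

128.863


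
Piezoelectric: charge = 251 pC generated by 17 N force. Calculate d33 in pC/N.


d33 = 251 / 17 = 14.8 pC/N

14.8


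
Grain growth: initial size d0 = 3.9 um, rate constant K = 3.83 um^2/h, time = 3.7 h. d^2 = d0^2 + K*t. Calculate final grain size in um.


d^2 = 3.9^2 + 3.83*3.7 = 29.381
d = sqrt(29.381) = 5.42 um

5.42


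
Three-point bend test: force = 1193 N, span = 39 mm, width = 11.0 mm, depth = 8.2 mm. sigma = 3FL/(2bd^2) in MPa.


sigma = 3*1193*39/(2*11.0*8.2^2) = 94.4 MPa

94.4


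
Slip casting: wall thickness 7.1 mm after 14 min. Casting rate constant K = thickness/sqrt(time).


K = 7.1 / sqrt(14) = 7.1 / 3.7417 = 1.898 mm/min^0.5

1.898


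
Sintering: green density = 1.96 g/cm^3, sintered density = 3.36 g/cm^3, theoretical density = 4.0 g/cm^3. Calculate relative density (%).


Relative = 3.36 / 4.0 * 100 = 84.0%

84.0


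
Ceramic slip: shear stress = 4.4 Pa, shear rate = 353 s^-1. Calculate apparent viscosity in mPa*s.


eta = tau/gamma * 1000 = 4.4/353 * 1000 = 12.5 mPa*s

12.5


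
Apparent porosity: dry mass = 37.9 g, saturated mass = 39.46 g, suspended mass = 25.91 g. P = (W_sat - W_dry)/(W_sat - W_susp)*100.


P = (39.46 - 37.9) / (39.46 - 25.91) * 100 = 1.56 / 13.55 * 100 = 11.5%

11.5


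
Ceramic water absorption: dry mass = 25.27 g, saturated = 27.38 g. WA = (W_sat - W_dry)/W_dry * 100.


WA = (27.38 - 25.27) / 25.27 * 100 = 8.35%

8.35


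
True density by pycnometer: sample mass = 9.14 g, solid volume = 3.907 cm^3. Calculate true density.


TD = 9.14 / 3.907 = 2.339 g/cm^3

2.339


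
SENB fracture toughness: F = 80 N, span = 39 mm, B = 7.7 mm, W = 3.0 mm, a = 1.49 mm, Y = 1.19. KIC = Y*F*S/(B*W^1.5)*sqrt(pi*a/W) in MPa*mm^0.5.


KIC = 1.19*80*39/(7.7*3.0^1.5)*sqrt(pi*1.49/3.0) = 115.91

115.91


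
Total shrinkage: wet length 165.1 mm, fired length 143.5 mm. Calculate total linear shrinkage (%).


TS = (165.1 - 143.5) / 165.1 * 100 = 13.08%

13.08


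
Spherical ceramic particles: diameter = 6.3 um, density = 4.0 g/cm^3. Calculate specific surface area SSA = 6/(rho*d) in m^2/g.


SSA = 6 / (4.0 * 6.3) = 0.238 m^2/g

0.238


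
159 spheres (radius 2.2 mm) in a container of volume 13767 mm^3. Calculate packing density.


V_sphere = 4/3*pi*2.2^3 = 44.6022 mm^3
Total V = 159*44.6022 = 7091.7498 mm^3
PD = 7091.7498 / 13767 = 0.515

0.515


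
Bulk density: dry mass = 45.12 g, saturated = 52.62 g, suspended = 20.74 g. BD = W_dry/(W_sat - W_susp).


BD = 45.12 / (52.62 - 20.74) = 45.12 / 31.88 = 1.415 g/cm^3

1.415


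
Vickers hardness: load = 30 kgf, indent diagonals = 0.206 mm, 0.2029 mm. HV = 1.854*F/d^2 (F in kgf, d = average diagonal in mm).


d_avg = (0.206+0.2029)/2 = 0.20445 mm
HV = 1.854*30/0.20445^2 = 1331

1331


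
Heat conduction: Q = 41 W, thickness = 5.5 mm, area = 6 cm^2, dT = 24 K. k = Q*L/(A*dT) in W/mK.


k = 41*5.5/1000/(6/10000*24) = 15.66 W/mK

15.66


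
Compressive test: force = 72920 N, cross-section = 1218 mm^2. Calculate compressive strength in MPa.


CS = 72920 / 1218 = 59.9 MPa

59.9


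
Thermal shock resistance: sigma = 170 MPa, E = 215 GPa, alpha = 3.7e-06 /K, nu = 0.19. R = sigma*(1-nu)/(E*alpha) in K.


R = 170*(1-0.19)/(215*1000*3.7e-06) = 173 K

173


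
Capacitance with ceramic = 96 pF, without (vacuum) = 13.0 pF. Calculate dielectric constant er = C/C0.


er = 96 / 13.0 = 7.38

7.38


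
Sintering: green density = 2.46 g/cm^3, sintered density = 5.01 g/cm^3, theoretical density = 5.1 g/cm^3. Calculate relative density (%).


Relative = 5.01 / 5.1 * 100 = 98.2%

98.2


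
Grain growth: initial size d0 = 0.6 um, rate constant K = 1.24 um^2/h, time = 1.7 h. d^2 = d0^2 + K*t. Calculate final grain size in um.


d^2 = 0.6^2 + 1.24*1.7 = 2.468
d = sqrt(2.468) = 1.57 um

1.57


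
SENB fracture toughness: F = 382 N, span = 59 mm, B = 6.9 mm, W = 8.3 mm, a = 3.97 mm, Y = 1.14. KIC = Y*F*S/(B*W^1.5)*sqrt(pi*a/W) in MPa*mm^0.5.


KIC = 1.14*382*59/(6.9*8.3^1.5)*sqrt(pi*3.97/8.3) = 190.89

190.89


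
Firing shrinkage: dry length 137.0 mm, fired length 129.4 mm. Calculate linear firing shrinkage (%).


FS = (137.0 - 129.4) / 137.0 * 100 = 5.55%

5.55


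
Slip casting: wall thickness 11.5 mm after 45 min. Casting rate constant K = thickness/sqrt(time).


K = 11.5 / sqrt(45) = 11.5 / 6.7082 = 1.714 mm/min^0.5

1.714


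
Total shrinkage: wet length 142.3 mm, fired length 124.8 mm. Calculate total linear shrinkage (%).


TS = (142.3 - 124.8) / 142.3 * 100 = 12.3%

12.3


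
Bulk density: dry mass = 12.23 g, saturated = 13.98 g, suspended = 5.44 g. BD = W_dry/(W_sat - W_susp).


BD = 12.23 / (13.98 - 5.44) = 12.23 / 8.54 = 1.432 g/cm^3

1.432


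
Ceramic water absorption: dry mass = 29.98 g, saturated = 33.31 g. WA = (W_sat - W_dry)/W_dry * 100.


WA = (33.31 - 29.98) / 29.98 * 100 = 11.11%

11.11


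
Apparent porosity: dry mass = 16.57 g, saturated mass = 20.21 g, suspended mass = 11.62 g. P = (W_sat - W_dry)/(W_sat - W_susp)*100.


P = (20.21 - 16.57) / (20.21 - 11.62) * 100 = 3.64 / 8.59 * 100 = 42.4%

42.4


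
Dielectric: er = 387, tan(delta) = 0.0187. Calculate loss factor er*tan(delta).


Loss = 387 * 0.0187 = 7.237

7.237


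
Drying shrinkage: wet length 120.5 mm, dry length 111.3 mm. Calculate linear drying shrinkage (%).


DS = (120.5 - 111.3) / 120.5 * 100 = 7.63%

7.63


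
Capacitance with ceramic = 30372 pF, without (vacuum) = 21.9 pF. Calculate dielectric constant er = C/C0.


er = 30372 / 21.9 = 1386.85

1386.85


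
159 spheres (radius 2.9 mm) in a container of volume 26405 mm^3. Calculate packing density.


V_sphere = 4/3*pi*2.9^3 = 102.1604 mm^3
Total V = 159*102.1604 = 16243.5036 mm^3
PD = 16243.5036 / 26405 = 0.615

0.615


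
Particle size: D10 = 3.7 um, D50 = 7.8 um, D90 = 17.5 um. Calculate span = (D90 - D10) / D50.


Span = (17.5 - 3.7) / 7.8 = 13.8 / 7.8 = 1.769

1.769


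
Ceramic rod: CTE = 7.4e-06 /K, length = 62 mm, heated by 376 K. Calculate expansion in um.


dL = 7.4e-06 * 62 * 376 * 1000 = 172.509 um

172.509


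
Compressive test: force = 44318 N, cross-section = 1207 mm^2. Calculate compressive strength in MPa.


CS = 44318 / 1207 = 36.7 MPa

36.7


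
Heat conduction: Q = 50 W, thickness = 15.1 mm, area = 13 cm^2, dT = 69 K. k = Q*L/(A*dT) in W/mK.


k = 50*15.1/1000/(13/10000*69) = 8.42 W/mK

8.42


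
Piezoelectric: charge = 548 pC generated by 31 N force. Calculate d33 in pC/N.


d33 = 548 / 31 = 17.7 pC/N

17.7


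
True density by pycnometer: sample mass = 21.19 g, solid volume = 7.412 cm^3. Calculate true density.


TD = 21.19 / 7.412 = 2.859 g/cm^3

2.859


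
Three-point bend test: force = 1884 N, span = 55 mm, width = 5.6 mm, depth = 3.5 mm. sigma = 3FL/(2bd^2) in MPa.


sigma = 3*1884*55/(2*5.6*3.5^2) = 2265.7 MPa

2265.7


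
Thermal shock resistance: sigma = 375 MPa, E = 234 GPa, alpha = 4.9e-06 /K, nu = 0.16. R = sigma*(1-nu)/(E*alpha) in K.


R = 375*(1-0.16)/(234*1000*4.9e-06) = 275 K

275


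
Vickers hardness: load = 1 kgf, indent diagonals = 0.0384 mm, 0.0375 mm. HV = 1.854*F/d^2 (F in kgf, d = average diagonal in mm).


d_avg = (0.0384+0.0375)/2 = 0.03795 mm
HV = 1.854*1/0.03795^2 = 1287

1287


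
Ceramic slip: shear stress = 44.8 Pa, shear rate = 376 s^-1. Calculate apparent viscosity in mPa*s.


eta = tau/gamma * 1000 = 44.8/376 * 1000 = 119.1 mPa*s

119.1


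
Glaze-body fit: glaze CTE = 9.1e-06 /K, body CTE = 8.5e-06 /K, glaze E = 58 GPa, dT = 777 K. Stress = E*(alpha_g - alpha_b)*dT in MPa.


Stress = 58*1000*(9.1e-06 - 8.5e-06)*777 = 27.0 MPa

27.0


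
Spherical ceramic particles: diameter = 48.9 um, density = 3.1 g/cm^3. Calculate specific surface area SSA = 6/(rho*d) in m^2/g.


SSA = 6 / (3.1 * 48.9) = 0.04 m^2/g

0.04


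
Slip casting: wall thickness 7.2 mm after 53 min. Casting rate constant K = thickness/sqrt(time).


K = 7.2 / sqrt(53) = 7.2 / 7.2801 = 0.989 mm/min^0.5

0.989


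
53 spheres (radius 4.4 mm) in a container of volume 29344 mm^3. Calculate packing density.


V_sphere = 4/3*pi*4.4^3 = 356.8179 mm^3
Total V = 53*356.8179 = 18911.3487 mm^3
PD = 18911.3487 / 29344 = 0.644

0.644


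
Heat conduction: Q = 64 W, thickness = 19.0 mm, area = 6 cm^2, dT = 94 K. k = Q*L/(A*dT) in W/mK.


k = 64*19.0/1000/(6/10000*94) = 21.56 W/mK

21.56


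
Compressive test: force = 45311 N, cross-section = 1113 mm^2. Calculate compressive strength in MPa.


CS = 45311 / 1113 = 40.7 MPa

40.7


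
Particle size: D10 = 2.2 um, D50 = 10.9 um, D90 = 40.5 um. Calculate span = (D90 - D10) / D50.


Span = (40.5 - 2.2) / 10.9 = 38.3 / 10.9 = 3.514

3.514


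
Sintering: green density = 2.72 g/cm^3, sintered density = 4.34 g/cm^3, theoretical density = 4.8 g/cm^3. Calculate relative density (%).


Relative = 4.34 / 4.8 * 100 = 90.4%

90.4


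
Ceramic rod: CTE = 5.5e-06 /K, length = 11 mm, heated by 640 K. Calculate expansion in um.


dL = 5.5e-06 * 11 * 640 * 1000 = 38.72 um

38.72


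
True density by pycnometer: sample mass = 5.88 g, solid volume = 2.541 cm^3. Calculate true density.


TD = 5.88 / 2.541 = 2.314 g/cm^3

2.314


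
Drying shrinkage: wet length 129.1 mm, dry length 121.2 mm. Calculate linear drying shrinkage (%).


DS = (129.1 - 121.2) / 129.1 * 100 = 6.12%

6.12


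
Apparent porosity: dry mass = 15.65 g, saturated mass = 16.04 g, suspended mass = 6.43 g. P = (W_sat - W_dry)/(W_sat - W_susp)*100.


P = (16.04 - 15.65) / (16.04 - 6.43) * 100 = 0.39 / 9.61 * 100 = 4.1%

4.1


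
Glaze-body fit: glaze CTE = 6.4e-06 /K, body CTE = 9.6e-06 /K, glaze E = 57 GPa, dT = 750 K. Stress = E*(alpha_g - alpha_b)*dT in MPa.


Stress = 57*1000*(6.4e-06 - 9.6e-06)*750 = -136.8 MPa

-136.8


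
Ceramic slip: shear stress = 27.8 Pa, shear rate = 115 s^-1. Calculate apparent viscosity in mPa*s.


eta = tau/gamma * 1000 = 27.8/115 * 1000 = 241.7 mPa*s

241.7


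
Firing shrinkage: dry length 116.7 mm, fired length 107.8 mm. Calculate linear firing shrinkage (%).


FS = (116.7 - 107.8) / 116.7 * 100 = 7.63%

7.63


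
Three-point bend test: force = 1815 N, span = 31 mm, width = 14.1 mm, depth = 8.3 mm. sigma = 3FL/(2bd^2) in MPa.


sigma = 3*1815*31/(2*14.1*8.3^2) = 86.9 MPa

86.9


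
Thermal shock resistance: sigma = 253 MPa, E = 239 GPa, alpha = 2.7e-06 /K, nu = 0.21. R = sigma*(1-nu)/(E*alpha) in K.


R = 253*(1-0.21)/(239*1000*2.7e-06) = 310 K

310


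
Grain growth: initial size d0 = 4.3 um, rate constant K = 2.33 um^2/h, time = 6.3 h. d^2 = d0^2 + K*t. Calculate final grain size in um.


d^2 = 4.3^2 + 2.33*6.3 = 33.169
d = sqrt(33.169) = 5.76 um

5.76


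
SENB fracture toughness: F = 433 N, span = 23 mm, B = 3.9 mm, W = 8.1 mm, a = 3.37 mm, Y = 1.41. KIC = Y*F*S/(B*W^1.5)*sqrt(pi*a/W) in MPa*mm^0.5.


KIC = 1.41*433*23/(3.9*8.1^1.5)*sqrt(pi*3.37/8.1) = 178.56

178.56


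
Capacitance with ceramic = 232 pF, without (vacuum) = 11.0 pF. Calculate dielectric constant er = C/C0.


er = 232 / 11.0 = 21.09

21.09


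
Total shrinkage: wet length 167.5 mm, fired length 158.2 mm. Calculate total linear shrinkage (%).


TS = (167.5 - 158.2) / 167.5 * 100 = 5.55%

5.55


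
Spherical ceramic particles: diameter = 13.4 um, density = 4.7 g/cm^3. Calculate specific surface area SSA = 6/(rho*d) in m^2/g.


SSA = 6 / (4.7 * 13.4) = 0.095 m^2/g

0.095


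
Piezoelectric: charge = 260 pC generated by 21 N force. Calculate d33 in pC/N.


d33 = 260 / 21 = 12.4 pC/N

12.4


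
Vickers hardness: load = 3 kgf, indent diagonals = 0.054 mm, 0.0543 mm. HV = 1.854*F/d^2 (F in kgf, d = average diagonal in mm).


d_avg = (0.054+0.0543)/2 = 0.05415 mm
HV = 1.854*3/0.05415^2 = 1897

1897


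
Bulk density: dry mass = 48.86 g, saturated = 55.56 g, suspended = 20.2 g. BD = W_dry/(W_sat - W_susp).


BD = 48.86 / (55.56 - 20.2) = 48.86 / 35.36 = 1.382 g/cm^3

1.382


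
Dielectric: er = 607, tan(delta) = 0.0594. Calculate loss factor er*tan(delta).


Loss = 607 * 0.0594 = 36.056

36.056


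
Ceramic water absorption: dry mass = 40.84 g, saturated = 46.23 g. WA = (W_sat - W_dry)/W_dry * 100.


WA = (46.23 - 40.84) / 40.84 * 100 = 13.2%

13.2


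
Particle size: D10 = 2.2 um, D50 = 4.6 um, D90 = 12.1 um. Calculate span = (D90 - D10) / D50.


Span = (12.1 - 2.2) / 4.6 = 9.9 / 4.6 = 2.152

2.152


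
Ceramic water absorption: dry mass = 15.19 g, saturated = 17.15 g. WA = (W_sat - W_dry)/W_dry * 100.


WA = (17.15 - 15.19) / 15.19 * 100 = 12.9%

12.9


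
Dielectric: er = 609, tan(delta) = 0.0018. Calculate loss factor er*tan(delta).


Loss = 609 * 0.0018 = 1.096

1.096


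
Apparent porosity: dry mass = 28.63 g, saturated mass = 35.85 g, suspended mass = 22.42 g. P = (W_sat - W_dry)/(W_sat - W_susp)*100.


P = (35.85 - 28.63) / (35.85 - 22.42) * 100 = 7.22 / 13.43 * 100 = 53.8%

53.8


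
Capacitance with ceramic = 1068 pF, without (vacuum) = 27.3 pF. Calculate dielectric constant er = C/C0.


er = 1068 / 27.3 = 39.12

39.12


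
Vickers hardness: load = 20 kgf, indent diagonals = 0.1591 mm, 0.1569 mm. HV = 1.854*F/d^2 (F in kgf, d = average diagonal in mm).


d_avg = (0.1591+0.1569)/2 = 0.158 mm
HV = 1.854*20/0.158^2 = 1485

1485


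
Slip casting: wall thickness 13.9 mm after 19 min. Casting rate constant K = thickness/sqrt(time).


K = 13.9 / sqrt(19) = 13.9 / 4.3589 = 3.189 mm/min^0.5

3.189


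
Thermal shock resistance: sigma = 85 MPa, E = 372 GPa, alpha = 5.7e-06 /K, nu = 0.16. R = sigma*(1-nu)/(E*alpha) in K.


R = 85*(1-0.16)/(372*1000*5.7e-06) = 34 K

34


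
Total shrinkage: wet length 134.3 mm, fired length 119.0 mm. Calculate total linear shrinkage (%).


TS = (134.3 - 119.0) / 134.3 * 100 = 11.39%

11.39


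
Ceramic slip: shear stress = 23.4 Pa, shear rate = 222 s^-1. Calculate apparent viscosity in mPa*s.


eta = tau/gamma * 1000 = 23.4/222 * 1000 = 105.4 mPa*s

105.4


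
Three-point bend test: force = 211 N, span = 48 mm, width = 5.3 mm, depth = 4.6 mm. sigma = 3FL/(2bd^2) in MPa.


sigma = 3*211*48/(2*5.3*4.6^2) = 135.5 MPa

135.5


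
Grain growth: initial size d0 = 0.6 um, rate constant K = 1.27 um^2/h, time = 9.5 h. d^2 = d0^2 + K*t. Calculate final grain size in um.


d^2 = 0.6^2 + 1.27*9.5 = 12.425
d = sqrt(12.425) = 3.52 um

3.52


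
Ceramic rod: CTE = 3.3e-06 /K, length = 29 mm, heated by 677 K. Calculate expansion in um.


dL = 3.3e-06 * 29 * 677 * 1000 = 64.789 um

64.789


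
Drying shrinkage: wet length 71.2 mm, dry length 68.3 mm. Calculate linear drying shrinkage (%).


DS = (71.2 - 68.3) / 71.2 * 100 = 4.07%

4.07


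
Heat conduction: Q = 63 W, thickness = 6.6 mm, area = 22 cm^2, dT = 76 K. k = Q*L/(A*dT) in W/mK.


k = 63*6.6/1000/(22/10000*76) = 2.49 W/mK

2.49


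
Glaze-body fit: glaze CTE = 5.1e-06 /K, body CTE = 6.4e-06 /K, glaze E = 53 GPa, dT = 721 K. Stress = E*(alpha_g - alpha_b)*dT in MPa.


Stress = 53*1000*(5.1e-06 - 6.4e-06)*721 = -49.7 MPa

-49.7


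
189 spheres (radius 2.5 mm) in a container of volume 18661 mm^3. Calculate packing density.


V_sphere = 4/3*pi*2.5^3 = 65.4498 mm^3
Total V = 189*65.4498 = 12370.0122 mm^3
PD = 12370.0122 / 18661 = 0.663

0.663


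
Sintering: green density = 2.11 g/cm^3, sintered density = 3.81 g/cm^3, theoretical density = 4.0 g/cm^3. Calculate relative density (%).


Relative = 3.81 / 4.0 * 100 = 95.3%

95.3


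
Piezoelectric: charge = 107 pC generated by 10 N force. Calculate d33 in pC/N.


d33 = 107 / 10 = 10.7 pC/N

10.7


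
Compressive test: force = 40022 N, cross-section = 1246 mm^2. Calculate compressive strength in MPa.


CS = 40022 / 1246 = 32.1 MPa

32.1


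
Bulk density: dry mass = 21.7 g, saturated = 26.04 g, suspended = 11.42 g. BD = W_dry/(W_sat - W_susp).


BD = 21.7 / (26.04 - 11.42) = 21.7 / 14.62 = 1.484 g/cm^3

1.484


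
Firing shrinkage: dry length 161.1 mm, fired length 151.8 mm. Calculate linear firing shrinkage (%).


FS = (161.1 - 151.8) / 161.1 * 100 = 5.77%

5.77


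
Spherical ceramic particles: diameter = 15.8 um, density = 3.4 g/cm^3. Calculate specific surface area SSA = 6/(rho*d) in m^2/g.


SSA = 6 / (3.4 * 15.8) = 0.112 m^2/g

0.112


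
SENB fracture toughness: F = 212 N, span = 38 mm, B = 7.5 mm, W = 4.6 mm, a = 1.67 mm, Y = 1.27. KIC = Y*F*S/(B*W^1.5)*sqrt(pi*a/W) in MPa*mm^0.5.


KIC = 1.27*212*38/(7.5*4.6^1.5)*sqrt(pi*1.67/4.6) = 147.67

147.67


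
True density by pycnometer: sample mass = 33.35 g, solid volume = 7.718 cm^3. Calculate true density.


TD = 33.35 / 7.718 = 4.321 g/cm^3

4.321


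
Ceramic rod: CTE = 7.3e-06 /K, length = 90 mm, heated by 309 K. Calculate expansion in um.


dL = 7.3e-06 * 90 * 309 * 1000 = 203.013 um

203.013


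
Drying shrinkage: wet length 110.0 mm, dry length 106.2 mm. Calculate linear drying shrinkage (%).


DS = (110.0 - 106.2) / 110.0 * 100 = 3.45%

3.45


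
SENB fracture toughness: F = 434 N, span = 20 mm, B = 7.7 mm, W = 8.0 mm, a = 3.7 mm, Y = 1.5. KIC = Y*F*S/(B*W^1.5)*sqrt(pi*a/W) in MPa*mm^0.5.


KIC = 1.5*434*20/(7.7*8.0^1.5)*sqrt(pi*3.7/8.0) = 90.08

90.08


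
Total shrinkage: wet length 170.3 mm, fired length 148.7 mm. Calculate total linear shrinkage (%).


TS = (170.3 - 148.7) / 170.3 * 100 = 12.68%

12.68


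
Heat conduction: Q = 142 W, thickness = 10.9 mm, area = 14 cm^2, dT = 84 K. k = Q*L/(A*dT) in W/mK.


k = 142*10.9/1000/(14/10000*84) = 13.16 W/mK

13.16


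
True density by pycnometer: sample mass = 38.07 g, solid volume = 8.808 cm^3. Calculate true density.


TD = 38.07 / 8.808 = 4.322 g/cm^3

4.322


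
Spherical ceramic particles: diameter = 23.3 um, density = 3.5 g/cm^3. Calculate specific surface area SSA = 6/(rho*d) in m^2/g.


SSA = 6 / (3.5 * 23.3) = 0.074 m^2/g

0.074


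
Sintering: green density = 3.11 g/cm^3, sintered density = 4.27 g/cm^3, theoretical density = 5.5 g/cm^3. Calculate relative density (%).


Relative = 4.27 / 5.5 * 100 = 77.6%

77.6


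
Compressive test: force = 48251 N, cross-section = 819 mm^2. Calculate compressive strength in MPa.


CS = 48251 / 819 = 58.9 MPa

58.9


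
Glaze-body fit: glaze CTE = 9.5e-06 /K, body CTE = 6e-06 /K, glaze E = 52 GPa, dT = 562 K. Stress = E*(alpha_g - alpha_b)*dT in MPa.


Stress = 52*1000*(9.5e-06 - 6e-06)*562 = 102.3 MPa

102.3


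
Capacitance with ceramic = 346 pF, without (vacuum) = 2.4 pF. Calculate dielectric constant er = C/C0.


er = 346 / 2.4 = 144.17

144.17


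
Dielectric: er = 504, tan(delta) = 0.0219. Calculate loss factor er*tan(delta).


Loss = 504 * 0.0219 = 11.038

11.038


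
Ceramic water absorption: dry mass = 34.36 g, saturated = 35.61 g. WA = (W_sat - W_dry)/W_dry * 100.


WA = (35.61 - 34.36) / 34.36 * 100 = 3.64%

3.64


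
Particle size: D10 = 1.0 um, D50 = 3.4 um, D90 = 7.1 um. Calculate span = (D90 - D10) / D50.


Span = (7.1 - 1.0) / 3.4 = 6.1 / 3.4 = 1.794

1.794


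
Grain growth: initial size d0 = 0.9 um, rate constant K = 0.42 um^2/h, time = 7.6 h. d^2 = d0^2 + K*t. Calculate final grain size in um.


d^2 = 0.9^2 + 0.42*7.6 = 4.002
d = sqrt(4.002) = 2.0 um

2.0


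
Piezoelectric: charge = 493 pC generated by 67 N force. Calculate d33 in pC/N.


d33 = 493 / 67 = 7.4 pC/N

7.4


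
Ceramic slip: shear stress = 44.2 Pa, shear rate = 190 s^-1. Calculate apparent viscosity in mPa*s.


eta = tau/gamma * 1000 = 44.2/190 * 1000 = 232.6 mPa*s

232.6


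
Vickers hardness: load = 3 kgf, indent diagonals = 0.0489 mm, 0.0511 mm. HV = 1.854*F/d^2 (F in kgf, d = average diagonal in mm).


d_avg = (0.0489+0.0511)/2 = 0.05 mm
HV = 1.854*3/0.05^2 = 2225

2225


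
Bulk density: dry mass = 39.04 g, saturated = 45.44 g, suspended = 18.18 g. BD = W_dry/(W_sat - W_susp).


BD = 39.04 / (45.44 - 18.18) = 39.04 / 27.26 = 1.432 g/cm^3

1.432


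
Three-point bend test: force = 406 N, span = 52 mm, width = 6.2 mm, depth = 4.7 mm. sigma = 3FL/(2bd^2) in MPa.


sigma = 3*406*52/(2*6.2*4.7^2) = 231.2 MPa

231.2


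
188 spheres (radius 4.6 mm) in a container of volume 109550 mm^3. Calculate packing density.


V_sphere = 4/3*pi*4.6^3 = 407.7201 mm^3
Total V = 188*407.7201 = 76651.3788 mm^3
PD = 76651.3788 / 109550 = 0.7

0.7


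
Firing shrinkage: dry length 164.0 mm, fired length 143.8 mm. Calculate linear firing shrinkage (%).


FS = (164.0 - 143.8) / 164.0 * 100 = 12.32%

12.32
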